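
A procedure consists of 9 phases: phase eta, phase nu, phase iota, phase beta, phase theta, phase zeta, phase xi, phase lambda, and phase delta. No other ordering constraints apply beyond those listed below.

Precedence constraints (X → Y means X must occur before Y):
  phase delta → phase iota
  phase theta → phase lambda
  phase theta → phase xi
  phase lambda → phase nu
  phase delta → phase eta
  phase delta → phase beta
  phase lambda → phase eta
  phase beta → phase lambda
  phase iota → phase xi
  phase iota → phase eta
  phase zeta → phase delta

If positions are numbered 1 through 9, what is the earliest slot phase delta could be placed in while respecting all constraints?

The only phase forced before phase delta (directly or transitively) is phase zeta.
With 1 mandatory predecessor, the earliest phase delta can sit is position 1+1 = 2, and placing just that one first achieves it.

2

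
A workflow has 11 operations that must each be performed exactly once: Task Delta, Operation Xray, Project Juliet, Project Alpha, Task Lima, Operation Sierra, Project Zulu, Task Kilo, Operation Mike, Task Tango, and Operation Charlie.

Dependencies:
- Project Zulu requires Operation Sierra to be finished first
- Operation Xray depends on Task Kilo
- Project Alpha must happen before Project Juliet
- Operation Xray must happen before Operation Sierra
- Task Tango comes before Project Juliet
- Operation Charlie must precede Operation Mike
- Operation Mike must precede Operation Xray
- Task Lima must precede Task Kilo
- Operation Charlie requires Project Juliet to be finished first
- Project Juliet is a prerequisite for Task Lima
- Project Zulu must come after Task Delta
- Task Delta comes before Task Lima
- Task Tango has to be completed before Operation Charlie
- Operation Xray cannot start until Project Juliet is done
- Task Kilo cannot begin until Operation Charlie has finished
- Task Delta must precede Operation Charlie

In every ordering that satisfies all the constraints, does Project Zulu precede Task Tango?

The constraints actually force Task Tango before Project Zulu (via Task Tango → Project Juliet → Operation Xray → Operation Sierra → Project Zulu), not the other way around.
So Project Zulu never precedes Task Tango.

No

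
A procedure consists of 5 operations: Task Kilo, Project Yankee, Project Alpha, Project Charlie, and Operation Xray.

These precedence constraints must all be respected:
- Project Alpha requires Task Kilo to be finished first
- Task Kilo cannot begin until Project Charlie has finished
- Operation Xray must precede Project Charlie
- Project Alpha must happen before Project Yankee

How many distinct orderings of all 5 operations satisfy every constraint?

Only Operation Xray has no prerequisites, so it must go first.
Every operation is then forced in turn, so only 1 complete ordering is consistent with the constraints.

1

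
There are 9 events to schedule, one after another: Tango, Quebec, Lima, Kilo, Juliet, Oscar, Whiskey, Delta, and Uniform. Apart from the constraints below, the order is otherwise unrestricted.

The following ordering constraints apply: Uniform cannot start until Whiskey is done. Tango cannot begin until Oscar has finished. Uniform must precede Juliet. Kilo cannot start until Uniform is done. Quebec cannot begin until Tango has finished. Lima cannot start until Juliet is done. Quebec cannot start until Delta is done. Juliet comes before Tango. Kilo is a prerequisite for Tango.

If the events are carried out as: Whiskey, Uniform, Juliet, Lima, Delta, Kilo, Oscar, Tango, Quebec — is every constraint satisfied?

Yes

Every stated constraint is respected: Juliet sits at position 3, ahead of Tango at position 8, and each of the other listed pairs likewise has the predecessor earlier in the sequence.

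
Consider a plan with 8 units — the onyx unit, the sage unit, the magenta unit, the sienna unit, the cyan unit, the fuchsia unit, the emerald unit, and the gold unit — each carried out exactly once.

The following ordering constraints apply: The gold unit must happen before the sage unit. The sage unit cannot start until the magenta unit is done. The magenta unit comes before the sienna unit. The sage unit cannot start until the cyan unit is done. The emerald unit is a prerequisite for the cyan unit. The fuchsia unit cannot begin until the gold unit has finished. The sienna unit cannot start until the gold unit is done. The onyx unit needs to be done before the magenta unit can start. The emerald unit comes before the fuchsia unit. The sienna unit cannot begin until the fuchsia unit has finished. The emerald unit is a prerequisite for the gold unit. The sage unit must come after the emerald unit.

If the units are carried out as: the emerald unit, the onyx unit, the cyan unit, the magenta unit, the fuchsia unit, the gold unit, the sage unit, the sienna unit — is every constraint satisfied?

In the proposed order, the fuchsia unit appears before the gold unit.
But one of the constraints requires the gold unit before the fuchsia unit, so this ordering violates it.

No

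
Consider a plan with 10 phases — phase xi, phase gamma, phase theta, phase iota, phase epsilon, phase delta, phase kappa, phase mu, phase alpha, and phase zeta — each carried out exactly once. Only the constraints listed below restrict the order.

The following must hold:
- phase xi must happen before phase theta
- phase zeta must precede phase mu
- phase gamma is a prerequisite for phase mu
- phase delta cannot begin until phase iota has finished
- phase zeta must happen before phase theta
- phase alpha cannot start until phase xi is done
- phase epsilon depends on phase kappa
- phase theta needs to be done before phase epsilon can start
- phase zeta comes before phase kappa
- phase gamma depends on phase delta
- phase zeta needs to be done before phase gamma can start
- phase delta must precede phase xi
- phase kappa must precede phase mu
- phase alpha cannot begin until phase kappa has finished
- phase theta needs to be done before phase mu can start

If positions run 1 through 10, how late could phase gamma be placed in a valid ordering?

Following the constraints forward from phase gamma, its only required successor is phase mu.
With 1 mandatory successor out of 10 phases total, the latest slot for phase gamma is 10−1 = 9, and it's reachable by doing all non-successors before phase gamma.

9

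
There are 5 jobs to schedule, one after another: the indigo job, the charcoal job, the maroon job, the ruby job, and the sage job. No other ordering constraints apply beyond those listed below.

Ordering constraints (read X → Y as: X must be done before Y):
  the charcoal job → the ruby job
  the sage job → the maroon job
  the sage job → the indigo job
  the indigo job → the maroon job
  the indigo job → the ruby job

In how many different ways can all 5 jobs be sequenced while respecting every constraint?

2 jobs have no prerequisites (the charcoal job, the sage job), so any of them could come first.
Counting all ways to extend the partial order to a total order gives 7.

7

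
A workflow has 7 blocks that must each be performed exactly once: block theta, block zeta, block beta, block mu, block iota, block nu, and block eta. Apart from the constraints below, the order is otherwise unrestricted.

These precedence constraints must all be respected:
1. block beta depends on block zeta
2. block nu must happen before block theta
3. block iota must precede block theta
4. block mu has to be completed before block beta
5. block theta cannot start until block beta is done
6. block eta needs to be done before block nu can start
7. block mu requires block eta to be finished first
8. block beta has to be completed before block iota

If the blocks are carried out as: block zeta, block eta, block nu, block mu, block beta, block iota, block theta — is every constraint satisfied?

Every stated constraint is respected: block zeta sits at position 1, ahead of block beta at position 5, and each of the other listed pairs likewise has the predecessor earlier in the sequence.

Yes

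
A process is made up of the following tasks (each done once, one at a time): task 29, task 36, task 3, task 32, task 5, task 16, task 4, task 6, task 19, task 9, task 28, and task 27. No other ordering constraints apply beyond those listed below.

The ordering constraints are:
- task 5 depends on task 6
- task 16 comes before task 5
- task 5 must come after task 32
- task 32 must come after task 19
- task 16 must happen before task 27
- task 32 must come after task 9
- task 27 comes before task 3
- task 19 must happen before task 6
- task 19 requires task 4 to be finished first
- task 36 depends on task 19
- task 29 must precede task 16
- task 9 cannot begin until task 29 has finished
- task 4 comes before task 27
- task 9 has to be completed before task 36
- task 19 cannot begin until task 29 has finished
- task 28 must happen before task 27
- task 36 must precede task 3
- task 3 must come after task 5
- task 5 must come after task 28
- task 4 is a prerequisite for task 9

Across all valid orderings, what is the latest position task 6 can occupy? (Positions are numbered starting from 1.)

10

Every task that must follow task 6 has to come after it. Tracing all chains starting from task 6, those tasks are: task 3, task 5 — 2 in total.
With 2 mandatory successors out of 12 tasks total, the latest slot for task 6 is 12−2 = 10, and it's reachable by doing all non-successors before task 6.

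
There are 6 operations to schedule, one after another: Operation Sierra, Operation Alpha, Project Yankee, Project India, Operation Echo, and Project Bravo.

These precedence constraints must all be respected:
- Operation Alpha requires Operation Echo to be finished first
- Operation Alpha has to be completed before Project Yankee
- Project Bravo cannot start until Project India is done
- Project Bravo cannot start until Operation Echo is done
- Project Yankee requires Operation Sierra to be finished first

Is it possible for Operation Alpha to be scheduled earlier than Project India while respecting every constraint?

No chain of constraints runs from Project India to Operation Alpha, so Project India is not required to come first.
So a valid ordering placing Operation Alpha earlier than Project India exists.

Yes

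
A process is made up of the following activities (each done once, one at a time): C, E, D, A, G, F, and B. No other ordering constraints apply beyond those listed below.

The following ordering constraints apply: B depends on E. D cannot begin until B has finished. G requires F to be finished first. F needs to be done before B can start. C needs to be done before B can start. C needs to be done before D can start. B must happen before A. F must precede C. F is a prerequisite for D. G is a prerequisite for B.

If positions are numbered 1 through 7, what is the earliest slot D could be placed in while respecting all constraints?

Working backwards through the constraints from D, its full set of required predecessors is C, E, G, F, B — 5 of them.
With 5 mandatory predecessors, the earliest D can sit is position 5+1 = 6, and placing just those 5 first achieves it.

6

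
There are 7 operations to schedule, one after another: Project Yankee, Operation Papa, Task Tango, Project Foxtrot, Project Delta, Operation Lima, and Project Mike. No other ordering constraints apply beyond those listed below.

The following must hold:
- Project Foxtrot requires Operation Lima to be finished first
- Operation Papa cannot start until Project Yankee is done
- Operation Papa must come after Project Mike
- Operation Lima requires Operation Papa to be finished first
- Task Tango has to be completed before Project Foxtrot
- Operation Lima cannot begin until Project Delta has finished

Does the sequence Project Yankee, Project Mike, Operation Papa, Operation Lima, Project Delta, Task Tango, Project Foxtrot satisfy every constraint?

Here Project Delta comes after Operation Lima.
Since Project Delta is required before Operation Lima, the ordering is invalid.

No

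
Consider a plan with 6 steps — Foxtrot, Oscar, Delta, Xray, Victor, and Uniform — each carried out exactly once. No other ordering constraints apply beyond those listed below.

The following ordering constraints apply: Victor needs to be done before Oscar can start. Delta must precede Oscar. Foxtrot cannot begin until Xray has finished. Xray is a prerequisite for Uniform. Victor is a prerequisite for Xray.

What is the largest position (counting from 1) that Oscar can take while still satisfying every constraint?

6

Nothing depends on Oscar, so it can be the final step, position 6.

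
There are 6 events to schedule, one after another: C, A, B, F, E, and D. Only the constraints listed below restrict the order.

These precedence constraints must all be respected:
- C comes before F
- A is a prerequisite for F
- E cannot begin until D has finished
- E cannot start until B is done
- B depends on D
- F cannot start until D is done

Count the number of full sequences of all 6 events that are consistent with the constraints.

The events with no prerequisites are C, A, D; any of them can be placed first.
Systematically extending each partial ordering one event at a time and counting, there are 38 complete orderings.

38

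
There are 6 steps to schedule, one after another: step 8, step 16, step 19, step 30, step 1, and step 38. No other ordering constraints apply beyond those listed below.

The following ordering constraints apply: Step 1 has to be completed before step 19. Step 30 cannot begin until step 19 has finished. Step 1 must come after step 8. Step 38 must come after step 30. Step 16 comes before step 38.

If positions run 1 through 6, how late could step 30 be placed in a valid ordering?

Following the constraints forward from step 30, its only required successor is step 38.
With 1 mandatory successor out of 6 steps total, the latest slot for step 30 is 6−1 = 5, and it's reachable by doing all non-successors before step 30.

5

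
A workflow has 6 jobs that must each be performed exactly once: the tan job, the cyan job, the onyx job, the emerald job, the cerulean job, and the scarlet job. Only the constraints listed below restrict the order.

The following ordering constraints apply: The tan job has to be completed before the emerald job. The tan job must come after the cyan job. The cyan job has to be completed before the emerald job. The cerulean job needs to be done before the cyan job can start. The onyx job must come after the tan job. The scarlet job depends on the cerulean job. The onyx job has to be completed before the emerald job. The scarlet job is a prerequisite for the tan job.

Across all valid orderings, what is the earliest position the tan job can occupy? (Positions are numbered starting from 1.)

Working backwards through the constraints from the tan job, its full set of required predecessors is the cyan job, the cerulean job, the scarlet job — 3 of them.
So at minimum 3 jobs come before the tan job, putting the tan job no earlier than position 4. That position is achievable by scheduling exactly those predecessors first.

4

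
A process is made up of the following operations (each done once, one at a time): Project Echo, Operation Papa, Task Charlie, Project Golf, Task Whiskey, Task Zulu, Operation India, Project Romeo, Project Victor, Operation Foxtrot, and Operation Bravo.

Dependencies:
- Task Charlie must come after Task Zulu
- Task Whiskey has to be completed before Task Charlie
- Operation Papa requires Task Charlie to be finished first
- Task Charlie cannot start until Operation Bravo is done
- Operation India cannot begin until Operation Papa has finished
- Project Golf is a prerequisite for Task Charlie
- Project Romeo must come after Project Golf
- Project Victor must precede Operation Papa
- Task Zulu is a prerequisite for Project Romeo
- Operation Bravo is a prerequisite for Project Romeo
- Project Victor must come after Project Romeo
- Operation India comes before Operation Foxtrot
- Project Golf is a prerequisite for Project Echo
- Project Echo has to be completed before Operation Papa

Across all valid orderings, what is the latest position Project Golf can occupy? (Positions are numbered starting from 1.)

4

Following every chain forward from Project Golf, the operations that must come later are Project Echo, Operation Papa, Task Charlie, Operation India, Project Romeo, Project Victor, Operation Foxtrot — 7 of them.
So at least 7 operations follow Project Golf, putting Project Golf no later than position 4. That position is achievable by scheduling everything else first.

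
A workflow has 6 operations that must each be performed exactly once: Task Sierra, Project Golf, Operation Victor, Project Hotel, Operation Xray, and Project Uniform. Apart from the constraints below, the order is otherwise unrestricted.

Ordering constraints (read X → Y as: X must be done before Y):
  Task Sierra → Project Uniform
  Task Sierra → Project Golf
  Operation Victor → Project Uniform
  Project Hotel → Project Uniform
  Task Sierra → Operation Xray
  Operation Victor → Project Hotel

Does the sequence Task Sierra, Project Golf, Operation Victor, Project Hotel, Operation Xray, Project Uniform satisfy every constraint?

Yes

Checking each listed constraint against this order: for instance, Task Sierra is in position 1 and Project Uniform in position 6, so that constraint holds — and the remaining constraints check out the same way.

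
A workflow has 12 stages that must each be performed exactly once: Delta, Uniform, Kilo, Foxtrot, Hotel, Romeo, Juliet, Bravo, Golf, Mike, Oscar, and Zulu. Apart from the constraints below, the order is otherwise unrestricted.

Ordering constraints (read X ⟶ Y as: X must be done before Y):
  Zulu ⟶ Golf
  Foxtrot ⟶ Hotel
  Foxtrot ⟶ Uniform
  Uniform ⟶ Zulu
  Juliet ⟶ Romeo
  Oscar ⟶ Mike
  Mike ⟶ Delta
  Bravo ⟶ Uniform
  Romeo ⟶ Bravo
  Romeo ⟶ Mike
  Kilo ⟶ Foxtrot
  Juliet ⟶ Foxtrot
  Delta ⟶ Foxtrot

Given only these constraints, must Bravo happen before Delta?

No

No chain of constraints connects Bravo to Delta in either direction.
So Bravo can come before Delta or after — it is not forced.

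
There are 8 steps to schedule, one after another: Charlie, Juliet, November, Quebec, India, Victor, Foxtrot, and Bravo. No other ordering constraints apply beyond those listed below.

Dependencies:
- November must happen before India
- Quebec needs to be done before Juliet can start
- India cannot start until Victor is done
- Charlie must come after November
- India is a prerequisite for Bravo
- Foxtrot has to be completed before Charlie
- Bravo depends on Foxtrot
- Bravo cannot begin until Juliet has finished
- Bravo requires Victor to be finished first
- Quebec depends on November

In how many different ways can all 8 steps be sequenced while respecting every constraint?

The steps with no prerequisites are November, Victor, Foxtrot; any of them can be placed first.
Counting all ways to extend the partial order to a total order gives 228.

228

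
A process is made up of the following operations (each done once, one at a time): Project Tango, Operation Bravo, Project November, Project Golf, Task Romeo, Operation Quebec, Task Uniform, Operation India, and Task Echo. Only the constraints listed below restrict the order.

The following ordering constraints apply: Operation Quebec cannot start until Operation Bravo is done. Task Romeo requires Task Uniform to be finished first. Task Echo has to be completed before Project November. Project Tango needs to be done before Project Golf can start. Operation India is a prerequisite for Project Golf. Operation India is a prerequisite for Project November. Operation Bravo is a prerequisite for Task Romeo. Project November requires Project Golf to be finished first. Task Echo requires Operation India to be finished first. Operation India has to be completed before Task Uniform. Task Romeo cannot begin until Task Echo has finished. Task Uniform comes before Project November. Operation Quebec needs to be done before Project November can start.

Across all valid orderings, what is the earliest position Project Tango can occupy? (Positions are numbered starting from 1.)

1

No constraint forces any other operation before Project Tango, so it can be placed first.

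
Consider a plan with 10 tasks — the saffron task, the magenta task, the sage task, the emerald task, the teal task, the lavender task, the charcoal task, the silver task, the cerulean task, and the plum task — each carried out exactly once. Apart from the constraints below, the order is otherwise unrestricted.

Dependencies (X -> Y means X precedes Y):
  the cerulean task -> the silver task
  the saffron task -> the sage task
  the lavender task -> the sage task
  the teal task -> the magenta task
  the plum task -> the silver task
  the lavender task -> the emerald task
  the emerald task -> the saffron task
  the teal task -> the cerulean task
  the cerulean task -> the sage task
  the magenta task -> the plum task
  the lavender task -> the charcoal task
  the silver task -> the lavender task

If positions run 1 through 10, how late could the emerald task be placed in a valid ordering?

The tasks that are forced after the emerald task, directly or by a chain of constraints, are the saffron task, the sage task. That's 2 tasks.
With 2 mandatory successors out of 10 tasks total, the latest slot for the emerald task is 10−2 = 8, and it's reachable by doing all non-successors before the emerald task.

8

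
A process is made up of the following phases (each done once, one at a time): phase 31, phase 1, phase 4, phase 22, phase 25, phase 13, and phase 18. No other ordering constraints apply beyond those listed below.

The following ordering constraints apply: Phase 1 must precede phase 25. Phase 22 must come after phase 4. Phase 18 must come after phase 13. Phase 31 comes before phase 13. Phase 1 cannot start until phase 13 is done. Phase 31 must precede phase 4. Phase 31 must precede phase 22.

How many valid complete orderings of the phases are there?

45

Phase 31 is the only phase with nothing required before it, so every ordering starts there.
Counting all ways to extend the partial order to a total order gives 45.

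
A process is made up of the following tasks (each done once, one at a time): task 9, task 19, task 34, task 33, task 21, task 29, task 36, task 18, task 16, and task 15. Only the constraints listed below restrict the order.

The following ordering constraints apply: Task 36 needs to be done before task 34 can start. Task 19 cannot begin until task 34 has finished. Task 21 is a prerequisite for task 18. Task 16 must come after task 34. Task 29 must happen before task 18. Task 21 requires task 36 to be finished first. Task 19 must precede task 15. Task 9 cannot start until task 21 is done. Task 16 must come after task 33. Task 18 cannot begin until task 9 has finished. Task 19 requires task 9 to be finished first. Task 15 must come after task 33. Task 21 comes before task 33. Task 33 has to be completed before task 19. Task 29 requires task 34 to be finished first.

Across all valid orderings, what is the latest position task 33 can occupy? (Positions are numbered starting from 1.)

The tasks that are forced after task 33, directly or by a chain of constraints, are task 19, task 16, task 15. That's 3 tasks.
So at least 3 tasks follow task 33, putting task 33 no later than position 7. That position is achievable by scheduling everything else first.

7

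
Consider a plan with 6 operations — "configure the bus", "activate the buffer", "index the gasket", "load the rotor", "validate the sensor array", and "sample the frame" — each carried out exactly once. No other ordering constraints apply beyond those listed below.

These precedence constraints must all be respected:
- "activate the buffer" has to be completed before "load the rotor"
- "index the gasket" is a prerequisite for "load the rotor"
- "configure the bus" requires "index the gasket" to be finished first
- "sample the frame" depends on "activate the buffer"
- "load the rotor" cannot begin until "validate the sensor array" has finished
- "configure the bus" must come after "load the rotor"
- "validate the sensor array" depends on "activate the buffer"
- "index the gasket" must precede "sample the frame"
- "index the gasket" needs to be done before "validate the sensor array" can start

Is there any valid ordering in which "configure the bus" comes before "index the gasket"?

The constraints give a chain "index the gasket" → "configure the bus", which forces "index the gasket" before "configure the bus".
Hence "configure the bus" can never be scheduled before "index the gasket".

No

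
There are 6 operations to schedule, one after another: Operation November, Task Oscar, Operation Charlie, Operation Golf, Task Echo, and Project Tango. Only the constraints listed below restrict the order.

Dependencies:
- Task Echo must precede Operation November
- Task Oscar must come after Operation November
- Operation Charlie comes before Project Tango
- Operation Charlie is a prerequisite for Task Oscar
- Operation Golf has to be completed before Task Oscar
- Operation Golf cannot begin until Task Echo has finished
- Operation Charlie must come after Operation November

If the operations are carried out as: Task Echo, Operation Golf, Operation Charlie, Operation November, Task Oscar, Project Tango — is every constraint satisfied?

No

The sequence places Operation Charlie ahead of Operation November.
But one of the constraints requires Operation November before Operation Charlie, so this ordering violates it.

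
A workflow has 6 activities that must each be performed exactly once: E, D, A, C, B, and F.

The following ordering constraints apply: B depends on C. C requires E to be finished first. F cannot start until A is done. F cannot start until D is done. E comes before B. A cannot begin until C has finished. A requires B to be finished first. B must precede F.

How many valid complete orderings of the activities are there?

5

2 activities have no prerequisites (E, D), so any of them could come first.
Systematically extending each partial ordering one activity at a time and counting, there are 5 complete orderings.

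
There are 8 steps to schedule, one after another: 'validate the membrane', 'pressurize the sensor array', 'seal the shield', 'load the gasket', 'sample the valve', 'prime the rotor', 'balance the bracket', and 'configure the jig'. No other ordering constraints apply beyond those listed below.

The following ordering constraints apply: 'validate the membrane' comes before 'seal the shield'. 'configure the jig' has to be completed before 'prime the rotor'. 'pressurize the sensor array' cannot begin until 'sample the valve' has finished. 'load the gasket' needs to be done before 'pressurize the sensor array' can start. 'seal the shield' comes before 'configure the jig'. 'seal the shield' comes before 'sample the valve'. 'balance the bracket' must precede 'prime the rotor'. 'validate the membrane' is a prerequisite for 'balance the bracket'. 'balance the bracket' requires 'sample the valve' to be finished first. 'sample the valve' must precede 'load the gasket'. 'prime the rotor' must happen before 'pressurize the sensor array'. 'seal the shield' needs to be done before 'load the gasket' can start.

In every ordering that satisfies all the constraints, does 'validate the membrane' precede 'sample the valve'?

Following the dependencies: 'validate the membrane' → 'seal the shield' → 'sample the valve'.
That forces 'validate the membrane' before 'sample the valve' in every valid schedule.

Yes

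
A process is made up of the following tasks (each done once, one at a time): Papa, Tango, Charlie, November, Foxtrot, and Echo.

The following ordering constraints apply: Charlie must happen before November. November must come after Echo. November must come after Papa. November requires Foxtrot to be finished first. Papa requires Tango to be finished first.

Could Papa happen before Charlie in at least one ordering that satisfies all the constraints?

Yes

The constraints leave Papa and Charlie unordered relative to each other; nothing requires Charlie earlier.
So a valid ordering placing Papa earlier than Charlie exists.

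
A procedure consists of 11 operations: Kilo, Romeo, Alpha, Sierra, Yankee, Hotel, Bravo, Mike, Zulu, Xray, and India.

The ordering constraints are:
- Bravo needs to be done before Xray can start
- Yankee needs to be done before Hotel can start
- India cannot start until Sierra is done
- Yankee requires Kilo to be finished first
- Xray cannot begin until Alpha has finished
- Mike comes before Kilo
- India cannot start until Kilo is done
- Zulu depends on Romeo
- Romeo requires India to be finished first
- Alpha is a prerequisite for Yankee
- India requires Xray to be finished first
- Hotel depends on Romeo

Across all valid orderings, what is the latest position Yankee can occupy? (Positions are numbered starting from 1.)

10

Following the constraints forward from Yankee, its only required successor is Hotel.
With 1 mandatory successor out of 11 operations total, the latest slot for Yankee is 11−1 = 10, and it's reachable by doing all non-successors before Yankee.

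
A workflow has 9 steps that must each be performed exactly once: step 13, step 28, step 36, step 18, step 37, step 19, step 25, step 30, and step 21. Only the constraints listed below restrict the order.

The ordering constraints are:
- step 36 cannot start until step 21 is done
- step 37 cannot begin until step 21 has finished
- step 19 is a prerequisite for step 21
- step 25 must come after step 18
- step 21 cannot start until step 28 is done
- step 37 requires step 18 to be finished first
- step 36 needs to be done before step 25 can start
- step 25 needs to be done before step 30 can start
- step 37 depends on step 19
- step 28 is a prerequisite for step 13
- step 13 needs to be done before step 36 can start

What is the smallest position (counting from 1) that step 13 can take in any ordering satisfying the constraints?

2

Working backwards through the constraints from step 13, its only required predecessor is step 28.
With 1 mandatory predecessor, the earliest step 13 can sit is position 1+1 = 2, and placing just that one first achieves it.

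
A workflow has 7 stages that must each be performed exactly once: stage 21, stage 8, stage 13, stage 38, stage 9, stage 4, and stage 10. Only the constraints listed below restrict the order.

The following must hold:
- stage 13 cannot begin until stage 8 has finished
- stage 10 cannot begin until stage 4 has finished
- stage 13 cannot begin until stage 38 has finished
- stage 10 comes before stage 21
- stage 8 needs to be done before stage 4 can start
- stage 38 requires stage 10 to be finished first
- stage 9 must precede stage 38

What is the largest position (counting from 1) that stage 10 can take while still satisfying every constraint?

4

The stages that are forced after stage 10, directly or by a chain of constraints, are stage 21, stage 13, stage 38. That's 3 stages.
So at least 3 stages follow stage 10, putting stage 10 no later than position 4. That position is achievable by scheduling everything else first.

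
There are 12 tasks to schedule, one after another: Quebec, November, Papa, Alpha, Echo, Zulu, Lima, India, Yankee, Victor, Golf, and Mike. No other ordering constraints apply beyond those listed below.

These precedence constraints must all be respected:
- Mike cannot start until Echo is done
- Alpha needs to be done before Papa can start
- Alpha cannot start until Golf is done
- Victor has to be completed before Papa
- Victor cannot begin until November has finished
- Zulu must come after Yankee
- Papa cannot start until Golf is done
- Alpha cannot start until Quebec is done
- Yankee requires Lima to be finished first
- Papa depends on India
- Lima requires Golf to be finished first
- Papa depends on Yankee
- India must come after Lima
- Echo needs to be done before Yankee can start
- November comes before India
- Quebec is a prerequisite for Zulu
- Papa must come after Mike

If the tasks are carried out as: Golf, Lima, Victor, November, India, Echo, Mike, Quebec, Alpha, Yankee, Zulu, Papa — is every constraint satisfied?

No

In the proposed order, Victor appears before November.
That contradicts the constraint that November must precede Victor.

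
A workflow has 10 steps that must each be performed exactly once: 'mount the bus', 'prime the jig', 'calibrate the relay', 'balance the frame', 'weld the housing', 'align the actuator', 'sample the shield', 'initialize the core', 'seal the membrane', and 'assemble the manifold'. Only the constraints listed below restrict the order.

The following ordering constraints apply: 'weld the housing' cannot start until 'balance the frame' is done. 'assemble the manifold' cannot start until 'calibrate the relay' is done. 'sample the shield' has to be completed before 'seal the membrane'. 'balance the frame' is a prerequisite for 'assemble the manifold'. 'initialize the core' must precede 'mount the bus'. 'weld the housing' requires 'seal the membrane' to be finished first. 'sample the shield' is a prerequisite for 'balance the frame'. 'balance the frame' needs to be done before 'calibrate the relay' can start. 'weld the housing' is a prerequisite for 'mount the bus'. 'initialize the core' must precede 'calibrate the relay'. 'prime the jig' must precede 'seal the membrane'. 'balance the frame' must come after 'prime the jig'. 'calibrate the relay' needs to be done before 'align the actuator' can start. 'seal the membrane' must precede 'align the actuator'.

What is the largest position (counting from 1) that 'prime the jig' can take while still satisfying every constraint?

3

Every step that must follow 'prime the jig' has to come after it. Tracing all chains starting from 'prime the jig', those steps are: 'mount the bus', 'calibrate the relay', 'balance the frame', 'weld the housing', 'align the actuator', 'seal the membrane', 'assemble the manifold' — 7 in total.
So at least 7 steps follow 'prime the jig', putting 'prime the jig' no later than position 3. That position is achievable by scheduling everything else first.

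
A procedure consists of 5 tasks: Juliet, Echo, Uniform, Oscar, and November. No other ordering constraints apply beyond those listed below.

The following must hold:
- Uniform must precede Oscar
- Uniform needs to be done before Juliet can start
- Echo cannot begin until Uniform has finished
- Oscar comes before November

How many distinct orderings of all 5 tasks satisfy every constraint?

Uniform is the only task with nothing required before it, so every ordering starts there.
Enumerating by repeatedly choosing an available task (one whose prerequisites are all placed) gives 12 distinct complete orderings.

12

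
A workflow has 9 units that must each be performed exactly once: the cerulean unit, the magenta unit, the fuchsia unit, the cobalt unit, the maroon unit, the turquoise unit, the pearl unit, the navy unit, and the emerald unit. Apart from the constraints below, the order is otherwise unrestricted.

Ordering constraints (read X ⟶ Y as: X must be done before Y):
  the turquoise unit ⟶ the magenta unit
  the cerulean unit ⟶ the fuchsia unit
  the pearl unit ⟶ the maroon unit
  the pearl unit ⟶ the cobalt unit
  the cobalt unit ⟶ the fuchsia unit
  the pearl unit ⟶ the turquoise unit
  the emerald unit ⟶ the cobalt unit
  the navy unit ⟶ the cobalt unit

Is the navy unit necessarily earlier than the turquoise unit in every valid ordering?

No

No chain of constraints connects the navy unit to the turquoise unit in either direction.
So the navy unit can come before the turquoise unit or after — it is not forced.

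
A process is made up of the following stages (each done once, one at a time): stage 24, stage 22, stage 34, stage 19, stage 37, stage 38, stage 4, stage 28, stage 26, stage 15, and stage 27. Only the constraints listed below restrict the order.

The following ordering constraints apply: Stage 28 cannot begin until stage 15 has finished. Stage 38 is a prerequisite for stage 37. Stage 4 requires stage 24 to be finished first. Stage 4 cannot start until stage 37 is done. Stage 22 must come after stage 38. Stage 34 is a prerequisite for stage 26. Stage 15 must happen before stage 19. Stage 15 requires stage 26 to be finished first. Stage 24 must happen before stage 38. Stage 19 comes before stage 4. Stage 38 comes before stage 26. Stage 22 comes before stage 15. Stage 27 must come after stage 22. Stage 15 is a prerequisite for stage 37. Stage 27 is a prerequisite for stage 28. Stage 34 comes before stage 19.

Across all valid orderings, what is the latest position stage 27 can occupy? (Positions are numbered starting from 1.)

Following the constraints forward from stage 27, its only required successor is stage 28.
With 1 mandatory successor out of 11 stages total, the latest slot for stage 27 is 11−1 = 10, and it's reachable by doing all non-successors before stage 27.

10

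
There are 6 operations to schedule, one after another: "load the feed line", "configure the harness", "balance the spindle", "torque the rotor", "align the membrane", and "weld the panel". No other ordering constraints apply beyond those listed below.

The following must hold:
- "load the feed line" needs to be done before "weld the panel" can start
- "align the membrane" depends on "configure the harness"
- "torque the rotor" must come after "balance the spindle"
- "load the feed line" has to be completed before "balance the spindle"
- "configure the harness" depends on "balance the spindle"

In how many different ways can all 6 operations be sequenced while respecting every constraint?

Only "load the feed line" has no prerequisites, so it must go first.
Enumerating by repeatedly choosing an available operation (one whose prerequisites are all placed) gives 15 distinct complete orderings.

15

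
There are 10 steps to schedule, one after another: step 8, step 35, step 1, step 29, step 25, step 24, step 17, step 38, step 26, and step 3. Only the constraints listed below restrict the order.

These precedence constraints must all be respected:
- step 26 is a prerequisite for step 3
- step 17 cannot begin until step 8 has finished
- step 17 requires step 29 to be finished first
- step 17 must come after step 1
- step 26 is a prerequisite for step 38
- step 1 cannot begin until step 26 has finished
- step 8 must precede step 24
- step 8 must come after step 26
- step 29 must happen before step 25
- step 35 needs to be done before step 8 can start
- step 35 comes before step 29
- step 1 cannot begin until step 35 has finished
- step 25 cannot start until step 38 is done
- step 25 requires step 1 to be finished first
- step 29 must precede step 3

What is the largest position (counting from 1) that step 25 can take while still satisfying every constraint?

No constraint forces any step after step 25, so it can be placed last, in position 10.

10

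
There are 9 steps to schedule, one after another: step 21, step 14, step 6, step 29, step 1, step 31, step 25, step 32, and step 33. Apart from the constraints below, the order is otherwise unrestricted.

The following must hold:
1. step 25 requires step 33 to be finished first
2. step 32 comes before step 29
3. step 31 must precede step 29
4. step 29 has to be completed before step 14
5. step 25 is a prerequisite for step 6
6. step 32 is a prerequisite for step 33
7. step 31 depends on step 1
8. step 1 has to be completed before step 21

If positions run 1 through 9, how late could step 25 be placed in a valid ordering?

8

Following the constraints forward from step 25, its only required successor is step 6.
With 1 mandatory successor out of 9 steps total, the latest slot for step 25 is 9−1 = 8, and it's reachable by doing all non-successors before step 25.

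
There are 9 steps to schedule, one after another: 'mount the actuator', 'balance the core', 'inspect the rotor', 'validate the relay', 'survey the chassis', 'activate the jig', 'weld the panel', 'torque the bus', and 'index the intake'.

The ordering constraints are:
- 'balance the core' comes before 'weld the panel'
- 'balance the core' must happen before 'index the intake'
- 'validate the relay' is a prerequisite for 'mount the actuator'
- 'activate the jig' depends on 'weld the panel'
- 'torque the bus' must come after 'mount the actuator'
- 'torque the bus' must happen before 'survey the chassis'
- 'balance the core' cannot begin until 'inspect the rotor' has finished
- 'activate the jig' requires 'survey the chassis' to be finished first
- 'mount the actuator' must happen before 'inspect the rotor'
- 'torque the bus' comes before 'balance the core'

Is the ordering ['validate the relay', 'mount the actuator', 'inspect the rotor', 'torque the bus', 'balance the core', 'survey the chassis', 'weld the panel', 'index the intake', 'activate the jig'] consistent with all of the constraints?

Yes

Checking each listed constraint against this order: for instance, 'survey the chassis' is in position 6 and 'activate the jig' in position 9, so that constraint holds — and the remaining constraints check out the same way.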